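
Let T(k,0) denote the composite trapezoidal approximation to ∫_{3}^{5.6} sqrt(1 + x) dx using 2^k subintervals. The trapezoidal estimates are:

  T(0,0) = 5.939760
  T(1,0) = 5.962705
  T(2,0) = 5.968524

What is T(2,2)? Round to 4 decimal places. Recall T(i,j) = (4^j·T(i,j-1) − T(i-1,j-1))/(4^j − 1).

5.9705

T(1,1) = 5.962705 + (5.962705 − 5.939760)/3 = 5.970353
T(2,1) = 5.968524 + (5.968524 − 5.962705)/3 = 5.970464
T(2,2) = (16·5.970464 − 5.970353) / 15 = 5.970471
(Column j=1 coincides with Simpson's rule on the same nodes.)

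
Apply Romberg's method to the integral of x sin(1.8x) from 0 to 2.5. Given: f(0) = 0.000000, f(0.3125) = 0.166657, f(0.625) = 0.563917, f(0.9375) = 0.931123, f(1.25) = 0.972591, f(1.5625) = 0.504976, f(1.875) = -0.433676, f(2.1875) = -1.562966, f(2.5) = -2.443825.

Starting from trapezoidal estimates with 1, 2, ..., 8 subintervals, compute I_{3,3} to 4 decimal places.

-0.0087

I_{0,0} (trapezoid, 1 panel, h=2.5000): -3.054781
I_{1,0} (trapezoid, 2 panels, h=1.2500): -0.311652
I_{2,0} (trapezoid, 4 panels, h=0.6250): -0.074425
I_{3,0} (trapezoid, 8 panels, h=0.3125): -0.024778
I_{1,1} = -0.311652 + (-0.311652 − (-3.054781))/3 = 0.602724
I_{2,1} = -0.074425 + (-0.074425 − (-0.311652))/3 = 0.004651
I_{3,1} = -0.024778 + (-0.024778 − (-0.074425))/3 = -0.008229
I_{2,2} = 0.004651 + (0.004651 − 0.602724)/15 = -0.035221
I_{3,2} = -0.008229 + (-0.008229 − 0.004651)/15 = -0.009088
I_{3,3} = -0.009088 + (-0.009088 − (-0.035221))/63 = -0.008673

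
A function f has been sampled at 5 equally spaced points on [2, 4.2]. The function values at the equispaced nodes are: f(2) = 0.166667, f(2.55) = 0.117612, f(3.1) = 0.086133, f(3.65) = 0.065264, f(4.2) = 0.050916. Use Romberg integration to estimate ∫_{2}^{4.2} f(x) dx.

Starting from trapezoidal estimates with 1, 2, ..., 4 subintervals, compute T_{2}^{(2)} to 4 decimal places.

0.2055

T_{0}^{(0)} (trapezoid, 1 panel, h=2.2000): 0.239341
T_{1}^{(0)} (trapezoid, 2 panels, h=1.1000): 0.214417
T_{2}^{(0)} (trapezoid, 4 panels, h=0.5500): 0.207790
T_{1}^{(1)} = 0.214417 + (0.214417 − 0.239341)/3 = 0.206109
T_{2}^{(1)} = 0.207790 + (0.207790 − 0.214417)/3 = 0.205581
T_{2}^{(2)} = 0.205581 + (0.205581 − 0.206109)/15 = 0.205546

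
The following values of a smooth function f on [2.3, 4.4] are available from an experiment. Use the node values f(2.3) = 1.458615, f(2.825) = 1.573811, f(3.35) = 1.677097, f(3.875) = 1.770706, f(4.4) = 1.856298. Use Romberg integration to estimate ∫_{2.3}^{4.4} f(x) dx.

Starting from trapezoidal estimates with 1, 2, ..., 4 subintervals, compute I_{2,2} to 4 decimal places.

I_{0,0} (trapezoid, 1 panel, h=2.1000): 3.480659
I_{1,0} (trapezoid, 2 panels, h=1.0500): 3.501281
I_{2,0} (trapezoid, 4 panels, h=0.5250): 3.506512
I_{1,1} = 3.501281 + (3.501281 − 3.480659)/3 = 3.508155
I_{2,1} = 3.506512 + (3.506512 − 3.501281)/3 = 3.508256
I_{2,2} = 3.508256 + (3.508256 − 3.508155)/15 = 3.508263

3.5083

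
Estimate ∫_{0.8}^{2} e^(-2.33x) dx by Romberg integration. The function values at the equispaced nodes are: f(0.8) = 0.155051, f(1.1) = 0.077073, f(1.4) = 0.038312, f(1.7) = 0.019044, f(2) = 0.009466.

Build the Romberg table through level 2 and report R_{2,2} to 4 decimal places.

R_{0,0} (trapezoid, 1 panel, h=1.2000): 0.098710
R_{1,0} (trapezoid, 2 panels, h=0.6000): 0.072342
R_{2,0} (trapezoid, 4 panels, h=0.3000): 0.065006
R_{1,1} = 0.072342 + (0.072342 − 0.098710)/3 = 0.063553
R_{2,1} = 0.065006 + (0.065006 − 0.072342)/3 = 0.062561
R_{2,2} = 0.062561 + (0.062561 − 0.063553)/15 = 0.062495

0.0625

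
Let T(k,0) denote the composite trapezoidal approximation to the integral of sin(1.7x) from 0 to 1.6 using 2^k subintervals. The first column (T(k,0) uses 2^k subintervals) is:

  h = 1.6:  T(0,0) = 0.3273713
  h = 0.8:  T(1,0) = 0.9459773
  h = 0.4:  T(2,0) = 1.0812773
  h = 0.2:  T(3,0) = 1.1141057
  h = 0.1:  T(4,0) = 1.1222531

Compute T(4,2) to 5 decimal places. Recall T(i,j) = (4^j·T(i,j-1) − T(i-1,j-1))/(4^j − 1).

T(3,1) = (4·1.1141057 − 1.0812773) / 3 = 1.1250485
T(4,1) = (4·1.1222531 − 1.1141057) / 3 = 1.1249689
T(4,2) = 1.1249689 + (1.1249689 − 1.1250485)/15 = 1.1249636

1.12496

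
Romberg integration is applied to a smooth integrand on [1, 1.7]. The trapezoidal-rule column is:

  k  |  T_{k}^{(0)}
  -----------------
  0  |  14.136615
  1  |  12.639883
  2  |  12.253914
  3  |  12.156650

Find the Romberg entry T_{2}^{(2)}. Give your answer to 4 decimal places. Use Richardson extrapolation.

Richardson extrapolation on the trapezoidal column (denominator 4−1=3):
T_{1}^{(1)} = (4·12.639883 − 14.136615) / 3 = 12.140972
T_{2}^{(1)} = 12.253914 + (12.253914 − 12.639883)/3 = 12.125258
T_{2}^{(2)} = 12.125258 + (12.125258 − 12.140972)/15 = 12.124210

12.1242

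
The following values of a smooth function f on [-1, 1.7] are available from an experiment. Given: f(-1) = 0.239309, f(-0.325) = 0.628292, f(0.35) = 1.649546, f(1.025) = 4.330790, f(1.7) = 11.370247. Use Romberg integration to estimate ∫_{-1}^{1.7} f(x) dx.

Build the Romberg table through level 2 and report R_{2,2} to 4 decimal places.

R_{0,0} (trapezoid, 1 panel, h=2.7000): 15.672901
R_{1,0} (trapezoid, 2 panels, h=1.3500): 10.063337
R_{2,0} (trapezoid, 4 panels, h=0.6750): 8.379049
R_{1,1} = 10.063337 + (10.063337 − 15.672901)/3 = 8.193482
R_{2,1} = 8.379049 + (8.379049 − 10.063337)/3 = 7.817620
R_{2,2} = 7.817620 + (7.817620 − 8.193482)/15 = 7.792563

7.7926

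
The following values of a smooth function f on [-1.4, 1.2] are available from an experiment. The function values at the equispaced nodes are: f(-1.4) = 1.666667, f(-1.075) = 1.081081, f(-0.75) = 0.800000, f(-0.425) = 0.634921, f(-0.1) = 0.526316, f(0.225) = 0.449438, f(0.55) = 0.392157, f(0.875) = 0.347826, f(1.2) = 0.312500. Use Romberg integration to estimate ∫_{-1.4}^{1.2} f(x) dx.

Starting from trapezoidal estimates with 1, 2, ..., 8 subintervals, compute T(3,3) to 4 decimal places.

T(0,0) (trapezoid, 1 panel, h=2.6000): 2.572917
T(1,0) (trapezoid, 2 panels, h=1.3000): 1.970669
T(2,0) (trapezoid, 4 panels, h=0.6500): 1.760237
T(3,0) (trapezoid, 8 panels, h=0.3250): 1.696930
T(1,1) = 1.970669 + (1.970669 − 2.572917)/3 = 1.769920
T(2,1) = 1.760237 + (1.760237 − 1.970669)/3 = 1.690093
T(3,1) = 1.696930 + (1.696930 − 1.760237)/3 = 1.675828
T(2,2) = 1.690093 + (1.690093 − 1.769920)/15 = 1.684771
T(3,2) = 1.675828 + (1.675828 − 1.690093)/15 = 1.674877
T(3,3) = 1.674877 + (1.674877 − 1.684771)/63 = 1.674720

1.6747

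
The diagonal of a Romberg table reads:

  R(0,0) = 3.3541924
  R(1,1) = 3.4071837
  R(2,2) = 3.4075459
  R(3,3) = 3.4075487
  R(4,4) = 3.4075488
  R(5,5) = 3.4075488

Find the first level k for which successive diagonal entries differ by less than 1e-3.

|R(1,1) − R(0,0)| = 0.0529913 ≥ 1e-3
|R(2,2) − R(1,1)| = 0.0003622 < 1e-3

k = 2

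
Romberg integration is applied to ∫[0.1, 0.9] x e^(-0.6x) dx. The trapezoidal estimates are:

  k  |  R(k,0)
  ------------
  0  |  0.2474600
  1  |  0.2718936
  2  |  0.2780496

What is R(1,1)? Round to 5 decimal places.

0.28004

Richardson extrapolation on the trapezoidal column (denominator 4−1=3):
R(1,1) = (4·0.2718936 − 0.2474600) / 3 = 0.2800381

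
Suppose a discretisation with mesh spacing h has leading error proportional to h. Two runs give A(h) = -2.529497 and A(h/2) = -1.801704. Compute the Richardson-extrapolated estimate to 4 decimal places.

The leading error scales as h; refining by a factor of 2 reduces it by 2^1 = 2.
Extrapolated value = (2·A(h/2) − A(h)) / (2 − 1)
= (2·(-1.801704) − (-2.529497)) / 1
= -1.073911 / 1 = -1.073911

-1.0739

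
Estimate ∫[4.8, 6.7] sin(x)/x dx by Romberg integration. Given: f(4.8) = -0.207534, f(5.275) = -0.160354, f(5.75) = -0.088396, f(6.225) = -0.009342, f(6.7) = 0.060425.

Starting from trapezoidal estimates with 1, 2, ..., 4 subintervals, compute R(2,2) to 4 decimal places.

-0.1588

R(0,0) (trapezoid, 1 panel, h=1.9000): -0.139754
R(1,0) (trapezoid, 2 panels, h=0.9500): -0.153853
R(2,0) (trapezoid, 4 panels, h=0.4750): -0.157532
R(1,1) = -0.153853 + (-0.153853 − (-0.139754))/3 = -0.158553
R(2,1) = -0.157532 + (-0.157532 − (-0.153853))/3 = -0.158758
R(2,2) = -0.158758 + (-0.158758 − (-0.158553))/15 = -0.158772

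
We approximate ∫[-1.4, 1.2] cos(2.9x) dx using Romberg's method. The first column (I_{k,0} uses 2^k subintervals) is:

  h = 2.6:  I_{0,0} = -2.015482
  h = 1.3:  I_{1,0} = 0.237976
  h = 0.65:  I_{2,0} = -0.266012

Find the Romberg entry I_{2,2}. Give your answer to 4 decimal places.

Richardson extrapolation on the trapezoidal column (denominator 4−1=3):
I_{1,1} = 0.237976 + (0.237976 − (-2.015482))/3 = 0.989129
I_{2,1} = -0.266012 + (-0.266012 − 0.237976)/3 = -0.434008
I_{2,2} = -0.434008 + (-0.434008 − 0.989129)/15 = -0.528884

-0.5289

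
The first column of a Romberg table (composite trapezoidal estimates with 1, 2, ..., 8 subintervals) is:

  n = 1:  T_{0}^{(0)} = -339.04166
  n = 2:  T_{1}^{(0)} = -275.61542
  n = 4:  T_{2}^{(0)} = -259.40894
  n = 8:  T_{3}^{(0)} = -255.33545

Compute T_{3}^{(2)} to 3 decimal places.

-253.976

T_{2}^{(1)} = (4·(-259.40894) − (-275.61542)) / 3 = -254.00678
T_{3}^{(1)} = (4·(-255.33545) − (-259.40894)) / 3 = -253.97762
T_{3}^{(2)} = (16·(-253.97762) − (-254.00678)) / 15 = -253.97568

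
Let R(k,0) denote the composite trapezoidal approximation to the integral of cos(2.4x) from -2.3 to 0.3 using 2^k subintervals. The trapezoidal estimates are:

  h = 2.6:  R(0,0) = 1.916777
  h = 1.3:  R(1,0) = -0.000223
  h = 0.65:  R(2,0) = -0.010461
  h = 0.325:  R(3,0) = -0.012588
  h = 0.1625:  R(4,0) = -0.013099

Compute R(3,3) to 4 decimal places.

Richardson extrapolation on the trapezoidal column (denominator 4−1=3):
R(1,1) = (4·(-0.000223) − 1.916777) / 3 = -0.639223
R(2,1) = (4·(-0.010461) − (-0.000223)) / 3 = -0.013874
R(3,1) = (4·(-0.012588) − (-0.010461)) / 3 = -0.013297
R(2,2) = (16·(-0.013874) − (-0.639223)) / 15 = 0.027816
R(3,2) = -0.013297 + (-0.013297 − (-0.013874))/15 = -0.013259
R(3,3) = (64·(-0.013259) − 0.027816) / 63 = -0.013911

-0.0139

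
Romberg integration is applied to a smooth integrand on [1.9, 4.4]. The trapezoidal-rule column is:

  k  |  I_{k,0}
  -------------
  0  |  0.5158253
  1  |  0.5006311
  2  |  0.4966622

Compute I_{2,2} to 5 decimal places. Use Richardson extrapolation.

Richardson extrapolation on the trapezoidal column (denominator 4−1=3):
I_{1,1} = (4·0.5006311 − 0.5158253) / 3 = 0.4955664
I_{2,1} = 0.4966622 + (0.4966622 − 0.5006311)/3 = 0.4953392
I_{2,2} = (16·0.4953392 − 0.4955664) / 15 = 0.4953241

0.49532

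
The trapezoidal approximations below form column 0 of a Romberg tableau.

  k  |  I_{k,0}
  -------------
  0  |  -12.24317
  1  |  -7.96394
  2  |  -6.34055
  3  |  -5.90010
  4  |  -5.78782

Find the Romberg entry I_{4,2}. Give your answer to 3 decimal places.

I_{3,1} = -5.90010 + (-5.90010 − (-6.34055))/3 = -5.75328
I_{4,1} = -5.78782 + (-5.78782 − (-5.90010))/3 = -5.75039
I_{4,2} = (16·(-5.75039) − (-5.75328)) / 15 = -5.75020

-5.750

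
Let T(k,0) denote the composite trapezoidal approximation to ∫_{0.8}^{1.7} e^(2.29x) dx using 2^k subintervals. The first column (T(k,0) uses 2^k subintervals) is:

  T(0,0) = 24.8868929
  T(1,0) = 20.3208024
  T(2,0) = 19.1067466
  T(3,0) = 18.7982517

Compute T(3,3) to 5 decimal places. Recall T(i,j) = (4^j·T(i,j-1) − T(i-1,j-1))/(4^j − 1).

18.69497

Richardson extrapolation on the trapezoidal column (denominator 4−1=3):
T(1,1) = 20.3208024 + (20.3208024 − 24.8868929)/3 = 18.7987722
T(2,1) = (4·19.1067466 − 20.3208024) / 3 = 18.7020613
T(3,1) = (4·18.7982517 − 19.1067466) / 3 = 18.6954201
T(2,2) = 18.7020613 + (18.7020613 − 18.7987722)/15 = 18.6956139
T(3,2) = 18.6954201 + (18.6954201 − 18.7020613)/15 = 18.6949774
T(3,3) = (64·18.6949774 − 18.6956139) / 63 = 18.6949673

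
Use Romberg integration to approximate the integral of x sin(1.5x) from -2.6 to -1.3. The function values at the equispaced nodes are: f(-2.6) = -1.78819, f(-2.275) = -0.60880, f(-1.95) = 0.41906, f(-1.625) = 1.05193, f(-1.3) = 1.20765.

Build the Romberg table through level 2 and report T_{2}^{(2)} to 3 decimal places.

T_{0}^{(0)} (trapezoid, 1 panel, h=1.3000): -0.37735
T_{1}^{(0)} (trapezoid, 2 panels, h=0.6500): 0.08371
T_{2}^{(0)} (trapezoid, 4 panels, h=0.3250): 0.18587
T_{1}^{(1)} = 0.08371 + (0.08371 − (-0.37735))/3 = 0.23740
T_{2}^{(1)} = 0.18587 + (0.18587 − 0.08371)/3 = 0.21992
T_{2}^{(2)} = 0.21992 + (0.21992 − 0.23740)/15 = 0.21875

0.219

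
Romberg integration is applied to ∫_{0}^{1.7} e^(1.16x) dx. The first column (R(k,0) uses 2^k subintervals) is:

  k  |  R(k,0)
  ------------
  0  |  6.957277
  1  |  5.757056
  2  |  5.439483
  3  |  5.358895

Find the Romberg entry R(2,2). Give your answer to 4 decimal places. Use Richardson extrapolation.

Richardson extrapolation on the trapezoidal column (denominator 4−1=3):
R(1,1) = 5.757056 + (5.757056 − 6.957277)/3 = 5.356982
R(2,1) = 5.439483 + (5.439483 − 5.757056)/3 = 5.333625
R(2,2) = (16·5.333625 − 5.356982) / 15 = 5.332068
(Column j=1 coincides with Simpson's rule on the same nodes.)

5.3321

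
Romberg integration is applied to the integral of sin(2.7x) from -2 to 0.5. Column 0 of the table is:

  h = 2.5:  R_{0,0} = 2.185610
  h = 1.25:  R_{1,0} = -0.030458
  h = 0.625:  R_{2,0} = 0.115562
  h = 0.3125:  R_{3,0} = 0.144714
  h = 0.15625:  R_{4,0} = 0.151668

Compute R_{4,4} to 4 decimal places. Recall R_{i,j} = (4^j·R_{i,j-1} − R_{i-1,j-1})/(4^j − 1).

0.1540

R_{1,1} = (4·(-0.030458) − 2.185610) / 3 = -0.769147
R_{2,1} = 0.115562 + (0.115562 − (-0.030458))/3 = 0.164235
R_{3,1} = 0.144714 + (0.144714 − 0.115562)/3 = 0.154431
R_{4,1} = 0.151668 + (0.151668 − 0.144714)/3 = 0.153986
R_{2,2} = (16·0.164235 − (-0.769147)) / 15 = 0.226460
R_{3,2} = 0.154431 + (0.154431 − 0.164235)/15 = 0.153777
R_{4,2} = (16·0.153986 − 0.154431) / 15 = 0.153956
R_{3,3} = (64·0.153777 − 0.226460) / 63 = 0.152623
R_{4,3} = 0.153956 + (0.153956 − 0.153777)/63 = 0.153959
R_{4,4} = 0.153959 + (0.153959 − 0.152623)/255 = 0.153964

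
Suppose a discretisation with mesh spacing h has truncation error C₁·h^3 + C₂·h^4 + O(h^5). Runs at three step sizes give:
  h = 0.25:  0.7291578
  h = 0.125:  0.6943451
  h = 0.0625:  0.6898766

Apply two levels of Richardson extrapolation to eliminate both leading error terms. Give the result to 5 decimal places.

First eliminate the h^3 term (factor 2^3 = 8):
  B₁ = (8·0.6943451 − 0.7291578)/7 = 0.6893719
  B₂ = (8·0.6898766 − 0.6943451)/7 = 0.6892382
Then eliminate the h^4 term (factor 2^4 = 16):
  (16·0.6892382 − 0.6893719)/15 = 0.6892293

0.68923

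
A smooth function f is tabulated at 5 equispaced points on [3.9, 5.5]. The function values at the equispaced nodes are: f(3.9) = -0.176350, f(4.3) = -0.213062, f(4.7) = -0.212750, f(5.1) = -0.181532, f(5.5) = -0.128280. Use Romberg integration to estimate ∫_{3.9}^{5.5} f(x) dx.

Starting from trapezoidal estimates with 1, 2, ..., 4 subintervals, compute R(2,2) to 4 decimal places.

R(0,0) (trapezoid, 1 panel, h=1.6000): -0.243704
R(1,0) (trapezoid, 2 panels, h=0.8000): -0.292052
R(2,0) (trapezoid, 4 panels, h=0.4000): -0.303864
R(1,1) = -0.292052 + (-0.292052 − (-0.243704))/3 = -0.308168
R(2,1) = -0.303864 + (-0.303864 − (-0.292052))/3 = -0.307801
R(2,2) = -0.307801 + (-0.307801 − (-0.308168))/15 = -0.307777

-0.3078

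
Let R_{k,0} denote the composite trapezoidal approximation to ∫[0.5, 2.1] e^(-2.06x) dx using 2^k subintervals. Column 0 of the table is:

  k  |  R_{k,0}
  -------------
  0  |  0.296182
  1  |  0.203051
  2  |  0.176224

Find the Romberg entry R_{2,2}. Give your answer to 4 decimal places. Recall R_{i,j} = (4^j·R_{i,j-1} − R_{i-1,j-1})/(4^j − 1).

R_{1,1} = 0.203051 + (0.203051 − 0.296182)/3 = 0.172007
R_{2,1} = 0.176224 + (0.176224 − 0.203051)/3 = 0.167282
R_{2,2} = (16·0.167282 − 0.172007) / 15 = 0.166967

0.1670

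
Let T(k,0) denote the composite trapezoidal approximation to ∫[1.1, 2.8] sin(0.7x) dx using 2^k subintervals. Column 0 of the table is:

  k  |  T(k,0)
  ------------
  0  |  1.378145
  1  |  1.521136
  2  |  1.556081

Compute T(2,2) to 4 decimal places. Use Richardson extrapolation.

1.5677

Richardson extrapolation on the trapezoidal column (denominator 4−1=3):
T(1,1) = (4·1.521136 − 1.378145) / 3 = 1.568800
T(2,1) = (4·1.556081 − 1.521136) / 3 = 1.567729
T(2,2) = 1.567729 + (1.567729 − 1.568800)/15 = 1.567658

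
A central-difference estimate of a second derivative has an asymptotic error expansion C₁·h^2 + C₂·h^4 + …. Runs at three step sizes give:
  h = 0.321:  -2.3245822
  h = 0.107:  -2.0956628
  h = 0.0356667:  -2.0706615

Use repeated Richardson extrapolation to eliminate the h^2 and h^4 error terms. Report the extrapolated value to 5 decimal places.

-2.06754

First eliminate the h^2 term (factor 3^2 = 9):
  B₁ = (9·(-2.0956628) − (-2.3245822))/8 = -2.0670479
  B₂ = (9·(-2.0706615) − (-2.0956628))/8 = -2.0675363
Then eliminate the h^4 term (factor 3^4 = 81):
  (81·(-2.0675363) − (-2.0670479))/80 = -2.0675424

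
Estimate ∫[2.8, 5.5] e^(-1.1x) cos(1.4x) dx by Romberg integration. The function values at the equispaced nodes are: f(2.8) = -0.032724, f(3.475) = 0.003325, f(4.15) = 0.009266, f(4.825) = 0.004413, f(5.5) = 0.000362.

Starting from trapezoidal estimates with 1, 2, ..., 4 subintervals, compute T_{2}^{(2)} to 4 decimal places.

0.0040

T_{0}^{(0)} (trapezoid, 1 panel, h=2.7000): -0.043689
T_{1}^{(0)} (trapezoid, 2 panels, h=1.3500): -0.009335
T_{2}^{(0)} (trapezoid, 4 panels, h=0.6750): 0.000556
T_{1}^{(1)} = -0.009335 + (-0.009335 − (-0.043689))/3 = 0.002116
T_{2}^{(1)} = 0.000556 + (0.000556 − (-0.009335))/3 = 0.003853
T_{2}^{(2)} = 0.003853 + (0.003853 − 0.002116)/15 = 0.003969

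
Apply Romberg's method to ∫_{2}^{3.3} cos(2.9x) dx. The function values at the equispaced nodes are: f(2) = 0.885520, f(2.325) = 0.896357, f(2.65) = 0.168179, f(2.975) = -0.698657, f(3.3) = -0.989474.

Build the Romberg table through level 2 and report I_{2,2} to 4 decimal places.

0.1100

I_{0,0} (trapezoid, 1 panel, h=1.3000): -0.067570
I_{1,0} (trapezoid, 2 panels, h=0.6500): 0.075531
I_{2,0} (trapezoid, 4 panels, h=0.3250): 0.102018
I_{1,1} = 0.075531 + (0.075531 − (-0.067570))/3 = 0.123231
I_{2,1} = 0.102018 + (0.102018 − 0.075531)/3 = 0.110847
I_{2,2} = 0.110847 + (0.110847 − 0.123231)/15 = 0.110021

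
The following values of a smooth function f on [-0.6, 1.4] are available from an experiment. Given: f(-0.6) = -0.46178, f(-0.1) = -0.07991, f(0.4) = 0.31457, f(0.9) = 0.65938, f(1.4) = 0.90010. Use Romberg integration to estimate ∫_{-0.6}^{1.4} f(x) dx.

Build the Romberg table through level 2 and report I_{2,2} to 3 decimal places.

I_{0,0} (trapezoid, 1 panel, h=2.0000): 0.43832
I_{1,0} (trapezoid, 2 panels, h=1.0000): 0.53373
I_{2,0} (trapezoid, 4 panels, h=0.5000): 0.55660
I_{1,1} = 0.53373 + (0.53373 − 0.43832)/3 = 0.56553
I_{2,1} = 0.55660 + (0.55660 − 0.53373)/3 = 0.56422
I_{2,2} = 0.56422 + (0.56422 − 0.56553)/15 = 0.56413

0.564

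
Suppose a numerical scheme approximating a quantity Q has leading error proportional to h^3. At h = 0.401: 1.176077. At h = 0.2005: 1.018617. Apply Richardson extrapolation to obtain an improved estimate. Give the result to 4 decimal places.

0.9961

The leading error scales as h^3; refining by a factor of 2 reduces it by 2^3 = 8.
Extrapolated value = (8·A(h/2) − A(h)) / (8 − 1)
= (8·1.018617 − 1.176077) / 7
= 6.972859 / 7 = 0.996123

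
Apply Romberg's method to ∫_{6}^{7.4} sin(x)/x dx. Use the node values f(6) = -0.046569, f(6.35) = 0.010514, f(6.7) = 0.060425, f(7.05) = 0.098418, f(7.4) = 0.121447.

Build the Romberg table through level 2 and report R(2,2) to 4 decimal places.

0.0737

R(0,0) (trapezoid, 1 panel, h=1.4000): 0.052415
R(1,0) (trapezoid, 2 panels, h=0.7000): 0.068505
R(2,0) (trapezoid, 4 panels, h=0.3500): 0.072379
R(1,1) = 0.068505 + (0.068505 − 0.052415)/3 = 0.073868
R(2,1) = 0.072379 + (0.072379 − 0.068505)/3 = 0.073670
R(2,2) = 0.073670 + (0.073670 − 0.073868)/15 = 0.073657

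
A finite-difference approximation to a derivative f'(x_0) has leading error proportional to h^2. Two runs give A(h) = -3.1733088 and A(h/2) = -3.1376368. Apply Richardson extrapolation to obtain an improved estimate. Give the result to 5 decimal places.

Extrapolated value = (4·A(h/2) − A(h)) / (4 − 1)
= (4·(-3.1376368) − (-3.1733088)) / 3
= -9.3772384 / 3 = -3.1257461

-3.12575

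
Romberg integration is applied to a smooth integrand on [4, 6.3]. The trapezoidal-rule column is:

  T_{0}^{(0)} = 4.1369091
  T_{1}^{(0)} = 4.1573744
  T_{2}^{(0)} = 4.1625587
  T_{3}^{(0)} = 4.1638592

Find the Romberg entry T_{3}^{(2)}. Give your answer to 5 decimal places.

Richardson extrapolation on the trapezoidal column (denominator 4−1=3):
T_{2}^{(1)} = (4·4.1625587 − 4.1573744) / 3 = 4.1642868
T_{3}^{(1)} = (4·4.1638592 − 4.1625587) / 3 = 4.1642927
T_{3}^{(2)} = (16·4.1642927 − 4.1642868) / 15 = 4.1642931

4.16429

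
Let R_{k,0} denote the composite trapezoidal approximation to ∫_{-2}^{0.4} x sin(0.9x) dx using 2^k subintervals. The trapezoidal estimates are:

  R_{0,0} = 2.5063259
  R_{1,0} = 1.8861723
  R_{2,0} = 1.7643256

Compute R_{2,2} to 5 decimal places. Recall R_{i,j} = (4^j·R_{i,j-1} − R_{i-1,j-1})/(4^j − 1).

1.72666

Richardson extrapolation on the trapezoidal column (denominator 4−1=3):
R_{1,1} = 1.8861723 + (1.8861723 − 2.5063259)/3 = 1.6794544
R_{2,1} = 1.7643256 + (1.7643256 − 1.8861723)/3 = 1.7237100
R_{2,2} = 1.7237100 + (1.7237100 − 1.6794544)/15 = 1.7266604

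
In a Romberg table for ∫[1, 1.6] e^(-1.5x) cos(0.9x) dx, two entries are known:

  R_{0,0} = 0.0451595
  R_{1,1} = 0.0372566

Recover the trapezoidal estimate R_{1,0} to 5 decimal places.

0.03923

From R_{1,1} = (4·R_{1,0} − R_{0,0})/3, solve for R_{1,0}:
4·R_{1,0} = 3·0.0372566 + 0.0451595 = 0.1569293
R_{1,0} = 0.0392323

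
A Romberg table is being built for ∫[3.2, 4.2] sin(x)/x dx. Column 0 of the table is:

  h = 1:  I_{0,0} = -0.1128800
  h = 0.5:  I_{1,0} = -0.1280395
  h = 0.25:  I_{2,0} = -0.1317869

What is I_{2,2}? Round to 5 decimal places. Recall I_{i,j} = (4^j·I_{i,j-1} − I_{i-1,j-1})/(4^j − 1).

I_{1,1} = (4·(-0.1280395) − (-0.1128800)) / 3 = -0.1330927
I_{2,1} = -0.1317869 + (-0.1317869 − (-0.1280395))/3 = -0.1330360
I_{2,2} = (16·(-0.1330360) − (-0.1330927)) / 15 = -0.1330322

-0.13303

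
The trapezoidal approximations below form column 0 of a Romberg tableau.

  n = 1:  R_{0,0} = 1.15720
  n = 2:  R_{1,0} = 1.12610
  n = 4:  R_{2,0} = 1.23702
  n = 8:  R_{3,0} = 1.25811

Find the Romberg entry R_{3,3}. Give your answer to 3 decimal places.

Richardson extrapolation on the trapezoidal column (denominator 4−1=3):
R_{1,1} = 1.12610 + (1.12610 − 1.15720)/3 = 1.11573
R_{2,1} = 1.23702 + (1.23702 − 1.12610)/3 = 1.27399
R_{3,1} = (4·1.25811 − 1.23702) / 3 = 1.26514
R_{2,2} = (16·1.27399 − 1.11573) / 15 = 1.28454
R_{3,2} = 1.26514 + (1.26514 − 1.27399)/15 = 1.26455
R_{3,3} = 1.26455 + (1.26455 − 1.28454)/63 = 1.26423

1.264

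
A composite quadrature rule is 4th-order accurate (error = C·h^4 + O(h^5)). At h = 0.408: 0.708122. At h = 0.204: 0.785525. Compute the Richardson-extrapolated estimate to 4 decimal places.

Extrapolated value = (16·A(h/2) − A(h)) / (16 − 1)
= (16·0.785525 − 0.708122) / 15
= 11.860278 / 15 = 0.790685

0.7907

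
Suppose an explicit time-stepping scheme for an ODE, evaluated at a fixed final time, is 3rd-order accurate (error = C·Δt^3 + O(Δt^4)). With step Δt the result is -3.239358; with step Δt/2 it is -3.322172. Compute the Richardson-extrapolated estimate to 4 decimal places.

The leading error scales as Δt^3; refining by a factor of 2 reduces it by 2^3 = 8.
Extrapolated value = (8·A(Δt/2) − A(Δt)) / (8 − 1)
= (8·(-3.322172) − (-3.239358)) / 7
= -23.338018 / 7 = -3.334003

-3.3340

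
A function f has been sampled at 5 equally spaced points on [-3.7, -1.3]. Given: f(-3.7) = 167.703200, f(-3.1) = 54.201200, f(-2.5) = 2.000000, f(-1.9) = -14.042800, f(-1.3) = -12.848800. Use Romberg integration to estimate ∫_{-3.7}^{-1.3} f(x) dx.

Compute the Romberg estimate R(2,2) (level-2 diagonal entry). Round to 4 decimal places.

63.8147

R(0,0) (trapezoid, 1 panel, h=2.4000): 185.825280
R(1,0) (trapezoid, 2 panels, h=1.2000): 95.312640
R(2,0) (trapezoid, 4 panels, h=0.6000): 71.751360
R(1,1) = 95.312640 + (95.312640 − 185.825280)/3 = 65.141760
R(2,1) = 71.751360 + (71.751360 − 95.312640)/3 = 63.897600
R(2,2) = 63.897600 + (63.897600 − 65.141760)/15 = 63.814656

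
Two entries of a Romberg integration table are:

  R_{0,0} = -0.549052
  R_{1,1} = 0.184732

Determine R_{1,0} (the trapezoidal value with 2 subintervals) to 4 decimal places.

0.0013

From R_{1,1} = (4·R_{1,0} − R_{0,0})/3, solve for R_{1,0}:
4·R_{1,0} = 3·0.184732 + (-0.549052) = 0.005144
R_{1,0} = 0.001286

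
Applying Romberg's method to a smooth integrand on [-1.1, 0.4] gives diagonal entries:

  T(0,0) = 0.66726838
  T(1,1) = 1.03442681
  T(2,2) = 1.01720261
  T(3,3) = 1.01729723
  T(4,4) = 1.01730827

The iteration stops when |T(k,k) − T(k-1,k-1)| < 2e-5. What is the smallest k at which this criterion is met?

|T(1,1) − T(0,0)| = 0.36715843 ≥ 2e-5
|T(2,2) − T(1,1)| = 0.01722420 ≥ 2e-5
|T(3,3) − T(2,2)| = 0.00009462 ≥ 2e-5
|T(4,4) − T(3,3)| = 0.00001104 < 2e-5

k = 4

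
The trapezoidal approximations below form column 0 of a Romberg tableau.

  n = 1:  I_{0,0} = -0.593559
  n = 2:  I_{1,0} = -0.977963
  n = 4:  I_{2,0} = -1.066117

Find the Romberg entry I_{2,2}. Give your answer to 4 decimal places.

I_{1,1} = (4·(-0.977963) − (-0.593559)) / 3 = -1.106098
I_{2,1} = -1.066117 + (-1.066117 − (-0.977963))/3 = -1.095502
I_{2,2} = (16·(-1.095502) − (-1.106098)) / 15 = -1.094796
(Column j=1 coincides with Simpson's rule on the same nodes.)

-1.0948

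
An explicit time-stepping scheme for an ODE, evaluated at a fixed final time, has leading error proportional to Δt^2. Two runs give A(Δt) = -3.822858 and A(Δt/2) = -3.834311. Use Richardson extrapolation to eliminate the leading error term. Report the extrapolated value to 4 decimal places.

-3.8381

Extrapolated value = (4·A(Δt/2) − A(Δt)) / (4 − 1)
= (4·(-3.834311) − (-3.822858)) / 3
= -11.514386 / 3 = -3.838129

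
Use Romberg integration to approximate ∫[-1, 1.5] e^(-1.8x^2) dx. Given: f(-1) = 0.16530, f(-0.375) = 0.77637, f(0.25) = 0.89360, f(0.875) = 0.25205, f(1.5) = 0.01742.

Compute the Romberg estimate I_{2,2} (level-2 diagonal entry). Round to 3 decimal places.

1.248

I_{0,0} (trapezoid, 1 panel, h=2.5000): 0.22840
I_{1,0} (trapezoid, 2 panels, h=1.2500): 1.23120
I_{2,0} (trapezoid, 4 panels, h=0.6250): 1.25836
I_{1,1} = 1.23120 + (1.23120 − 0.22840)/3 = 1.56547
I_{2,1} = 1.25836 + (1.25836 − 1.23120)/3 = 1.26741
I_{2,2} = 1.26741 + (1.26741 − 1.56547)/15 = 1.24754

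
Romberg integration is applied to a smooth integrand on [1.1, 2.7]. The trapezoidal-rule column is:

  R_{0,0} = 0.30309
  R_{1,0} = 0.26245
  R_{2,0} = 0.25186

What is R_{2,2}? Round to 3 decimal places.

Richardson extrapolation on the trapezoidal column (denominator 4−1=3):
R_{1,1} = (4·0.26245 − 0.30309) / 3 = 0.24890
R_{2,1} = (4·0.25186 − 0.26245) / 3 = 0.24833
R_{2,2} = 0.24833 + (0.24833 − 0.24890)/15 = 0.24829
(Column j=1 coincides with Simpson's rule on the same nodes.)

0.248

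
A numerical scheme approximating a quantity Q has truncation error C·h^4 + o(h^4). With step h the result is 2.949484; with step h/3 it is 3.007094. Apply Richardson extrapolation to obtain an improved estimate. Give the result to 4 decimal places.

Extrapolated value = (81·A(h/3) − A(h)) / (81 − 1)
= (81·3.007094 − 2.949484) / 80
= 240.625130 / 80 = 3.007814

3.0078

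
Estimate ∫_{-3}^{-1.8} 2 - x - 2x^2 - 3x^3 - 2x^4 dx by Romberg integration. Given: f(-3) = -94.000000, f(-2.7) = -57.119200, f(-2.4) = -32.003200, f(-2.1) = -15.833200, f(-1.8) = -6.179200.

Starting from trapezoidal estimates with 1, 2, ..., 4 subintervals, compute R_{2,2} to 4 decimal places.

R_{0,0} (trapezoid, 1 panel, h=1.2000): -60.107520
R_{1,0} (trapezoid, 2 panels, h=0.6000): -49.255680
R_{2,0} (trapezoid, 4 panels, h=0.3000): -46.513560
R_{1,1} = -49.255680 + (-49.255680 − (-60.107520))/3 = -45.638400
R_{2,1} = -46.513560 + (-46.513560 − (-49.255680))/3 = -45.599520
R_{2,2} = -45.599520 + (-45.599520 − (-45.638400))/15 = -45.596928

-45.5969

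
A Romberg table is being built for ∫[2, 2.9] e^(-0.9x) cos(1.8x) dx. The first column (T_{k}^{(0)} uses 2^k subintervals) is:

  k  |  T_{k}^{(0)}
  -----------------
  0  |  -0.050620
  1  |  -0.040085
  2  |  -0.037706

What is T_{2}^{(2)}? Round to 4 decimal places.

Richardson extrapolation on the trapezoidal column (denominator 4−1=3):
T_{1}^{(1)} = -0.040085 + (-0.040085 − (-0.050620))/3 = -0.036573
T_{2}^{(1)} = (4·(-0.037706) − (-0.040085)) / 3 = -0.036913
T_{2}^{(2)} = (16·(-0.036913) − (-0.036573)) / 15 = -0.036936

-0.0369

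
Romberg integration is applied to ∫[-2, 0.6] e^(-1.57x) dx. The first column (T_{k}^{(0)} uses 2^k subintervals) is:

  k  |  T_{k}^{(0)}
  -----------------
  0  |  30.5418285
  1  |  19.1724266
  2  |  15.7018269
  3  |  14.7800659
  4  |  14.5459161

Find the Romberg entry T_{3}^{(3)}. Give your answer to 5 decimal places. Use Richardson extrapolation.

Richardson extrapolation on the trapezoidal column (denominator 4−1=3):
T_{1}^{(1)} = 19.1724266 + (19.1724266 − 30.5418285)/3 = 15.3826260
T_{2}^{(1)} = (4·15.7018269 − 19.1724266) / 3 = 14.5449603
T_{3}^{(1)} = (4·14.7800659 − 15.7018269) / 3 = 14.4728122
T_{2}^{(2)} = 14.5449603 + (14.5449603 − 15.3826260)/15 = 14.4891159
T_{3}^{(2)} = (16·14.4728122 − 14.5449603) / 15 = 14.4680023
T_{3}^{(3)} = 14.4680023 + (14.4680023 − 14.4891159)/63 = 14.4676672

14.46767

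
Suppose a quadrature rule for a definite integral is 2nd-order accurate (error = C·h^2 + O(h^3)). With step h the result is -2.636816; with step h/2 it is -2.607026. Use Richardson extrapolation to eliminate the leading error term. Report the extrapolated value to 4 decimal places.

-2.5971

The leading error scales as h^2; refining by a factor of 2 reduces it by 2^2 = 4.
Extrapolated value = (4·A(h/2) − A(h)) / (4 − 1)
= (4·(-2.607026) − (-2.636816)) / 3
= -7.791288 / 3 = -2.597096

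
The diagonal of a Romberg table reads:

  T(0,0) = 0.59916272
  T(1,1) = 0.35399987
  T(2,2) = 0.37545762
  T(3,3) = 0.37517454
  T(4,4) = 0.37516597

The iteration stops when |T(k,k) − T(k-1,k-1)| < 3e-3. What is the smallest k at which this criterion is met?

|T(1,1) − T(0,0)| = 0.24516285 ≥ 3e-3
|T(2,2) − T(1,1)| = 0.02145775 ≥ 3e-3
|T(3,3) − T(2,2)| = 0.00028308 < 3e-3

k = 3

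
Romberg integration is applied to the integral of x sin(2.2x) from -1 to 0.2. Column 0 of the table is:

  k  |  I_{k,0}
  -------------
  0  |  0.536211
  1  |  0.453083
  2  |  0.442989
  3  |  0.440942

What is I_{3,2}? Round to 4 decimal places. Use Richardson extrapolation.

Richardson extrapolation on the trapezoidal column (denominator 4−1=3):
I_{2,1} = (4·0.442989 − 0.453083) / 3 = 0.439624
I_{3,1} = 0.440942 + (0.440942 − 0.442989)/3 = 0.440260
I_{3,2} = (16·0.440260 − 0.439624) / 15 = 0.440302

0.4403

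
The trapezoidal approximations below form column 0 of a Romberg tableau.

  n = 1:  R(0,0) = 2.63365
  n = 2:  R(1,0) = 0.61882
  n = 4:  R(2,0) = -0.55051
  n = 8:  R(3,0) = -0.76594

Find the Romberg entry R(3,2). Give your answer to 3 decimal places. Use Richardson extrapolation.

R(2,1) = (4·(-0.55051) − 0.61882) / 3 = -0.94029
R(3,1) = -0.76594 + (-0.76594 − (-0.55051))/3 = -0.83775
R(3,2) = -0.83775 + (-0.83775 − (-0.94029))/15 = -0.83091
(Column j=1 coincides with Simpson's rule on the same nodes.)

-0.831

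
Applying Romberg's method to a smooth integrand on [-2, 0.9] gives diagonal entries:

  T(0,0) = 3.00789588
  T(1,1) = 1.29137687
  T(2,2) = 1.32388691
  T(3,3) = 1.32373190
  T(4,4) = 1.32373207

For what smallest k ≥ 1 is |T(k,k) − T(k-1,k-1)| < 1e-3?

k = 3

|T(1,1) − T(0,0)| = 1.71651901 ≥ 1e-3
|T(2,2) − T(1,1)| = 0.03251004 ≥ 1e-3
|T(3,3) − T(2,2)| = 0.00015501 < 1e-3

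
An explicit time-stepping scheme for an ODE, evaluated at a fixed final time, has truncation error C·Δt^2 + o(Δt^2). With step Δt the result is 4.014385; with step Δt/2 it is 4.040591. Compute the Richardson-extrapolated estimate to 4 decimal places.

4.0493

Extrapolated value = (4·A(Δt/2) − A(Δt)) / (4 − 1)
= (4·4.040591 − 4.014385) / 3
= 12.147979 / 3 = 4.049326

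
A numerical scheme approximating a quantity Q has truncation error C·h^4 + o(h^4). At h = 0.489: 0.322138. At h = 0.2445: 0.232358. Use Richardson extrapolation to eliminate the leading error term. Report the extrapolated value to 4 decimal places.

Extrapolated value = (16·A(h/2) − A(h)) / (16 − 1)
= (16·0.232358 − 0.322138) / 15
= 3.395590 / 15 = 0.226373

0.2264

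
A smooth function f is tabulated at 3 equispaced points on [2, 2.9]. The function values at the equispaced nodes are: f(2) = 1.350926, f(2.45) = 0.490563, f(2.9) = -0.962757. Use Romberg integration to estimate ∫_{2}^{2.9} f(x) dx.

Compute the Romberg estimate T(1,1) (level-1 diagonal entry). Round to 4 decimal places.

0.3526

T(0,0) (trapezoid, 1 panel, h=0.9000): 0.174676
T(1,0) (trapezoid, 2 panels, h=0.4500): 0.308091
T(1,1) = 0.308091 + (0.308091 − 0.174676)/3 = 0.352563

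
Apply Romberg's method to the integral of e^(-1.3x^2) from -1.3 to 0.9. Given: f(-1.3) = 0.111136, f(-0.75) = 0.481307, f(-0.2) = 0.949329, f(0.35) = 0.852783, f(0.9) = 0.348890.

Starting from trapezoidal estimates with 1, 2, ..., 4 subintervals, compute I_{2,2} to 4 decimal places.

I_{0,0} (trapezoid, 1 panel, h=2.2000): 0.506029
I_{1,0} (trapezoid, 2 panels, h=1.1000): 1.297276
I_{2,0} (trapezoid, 4 panels, h=0.5500): 1.382388
I_{1,1} = 1.297276 + (1.297276 − 0.506029)/3 = 1.561025
I_{2,1} = 1.382388 + (1.382388 − 1.297276)/3 = 1.410759
I_{2,2} = 1.410759 + (1.410759 − 1.561025)/15 = 1.400741

1.4007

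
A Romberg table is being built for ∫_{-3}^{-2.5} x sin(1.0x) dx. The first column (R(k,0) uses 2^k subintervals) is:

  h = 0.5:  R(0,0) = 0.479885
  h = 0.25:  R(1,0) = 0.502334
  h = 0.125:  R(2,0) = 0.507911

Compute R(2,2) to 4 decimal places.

Richardson extrapolation on the trapezoidal column (denominator 4−1=3):
R(1,1) = 0.502334 + (0.502334 − 0.479885)/3 = 0.509817
R(2,1) = 0.507911 + (0.507911 − 0.502334)/3 = 0.509770
R(2,2) = 0.509770 + (0.509770 − 0.509817)/15 = 0.509767

0.5098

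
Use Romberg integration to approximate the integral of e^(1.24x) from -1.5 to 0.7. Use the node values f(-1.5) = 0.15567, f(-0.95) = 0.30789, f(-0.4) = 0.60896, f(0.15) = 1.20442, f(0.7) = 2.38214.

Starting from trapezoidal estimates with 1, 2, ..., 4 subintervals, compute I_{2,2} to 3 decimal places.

1.796

I_{0,0} (trapezoid, 1 panel, h=2.2000): 2.79159
I_{1,0} (trapezoid, 2 panels, h=1.1000): 2.06565
I_{2,0} (trapezoid, 4 panels, h=0.5500): 1.86460
I_{1,1} = 2.06565 + (2.06565 − 2.79159)/3 = 1.82367
I_{2,1} = 1.86460 + (1.86460 − 2.06565)/3 = 1.79758
I_{2,2} = 1.79758 + (1.79758 − 1.82367)/15 = 1.79584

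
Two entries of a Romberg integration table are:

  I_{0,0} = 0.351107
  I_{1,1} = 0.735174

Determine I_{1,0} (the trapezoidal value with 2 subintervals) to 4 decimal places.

From I_{1,1} = (4·I_{1,0} − I_{0,0})/3, solve for I_{1,0}:
4·I_{1,0} = 3·0.735174 + 0.351107 = 2.556629
I_{1,0} = 0.639157

0.6392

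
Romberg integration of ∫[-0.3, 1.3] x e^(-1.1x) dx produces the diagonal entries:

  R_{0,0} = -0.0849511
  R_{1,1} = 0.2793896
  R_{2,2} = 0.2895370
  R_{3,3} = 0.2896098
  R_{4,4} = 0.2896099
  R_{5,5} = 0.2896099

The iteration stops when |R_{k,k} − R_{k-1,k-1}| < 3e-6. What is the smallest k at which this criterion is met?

k = 4

|R_{1,1} − R_{0,0}| = 0.3643407 ≥ 3e-6
|R_{2,2} − R_{1,1}| = 0.0101474 ≥ 3e-6
|R_{3,3} − R_{2,2}| = 0.0000728 ≥ 3e-6
|R_{4,4} − R_{3,3}| = 0.0000001 < 3e-6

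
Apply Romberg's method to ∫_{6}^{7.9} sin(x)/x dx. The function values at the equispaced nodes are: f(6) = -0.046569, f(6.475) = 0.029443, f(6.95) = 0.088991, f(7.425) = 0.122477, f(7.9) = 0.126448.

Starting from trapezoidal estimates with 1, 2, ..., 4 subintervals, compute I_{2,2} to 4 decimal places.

0.1370

I_{0,0} (trapezoid, 1 panel, h=1.9000): 0.075885
I_{1,0} (trapezoid, 2 panels, h=0.9500): 0.122484
I_{2,0} (trapezoid, 4 panels, h=0.4750): 0.133404
I_{1,1} = 0.122484 + (0.122484 − 0.075885)/3 = 0.138017
I_{2,1} = 0.133404 + (0.133404 − 0.122484)/3 = 0.137044
I_{2,2} = 0.137044 + (0.137044 − 0.138017)/15 = 0.136979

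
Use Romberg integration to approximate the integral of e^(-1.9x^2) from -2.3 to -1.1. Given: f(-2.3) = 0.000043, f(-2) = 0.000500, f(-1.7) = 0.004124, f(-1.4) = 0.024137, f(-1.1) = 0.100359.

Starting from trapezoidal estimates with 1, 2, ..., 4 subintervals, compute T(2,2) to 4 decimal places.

0.0205

T(0,0) (trapezoid, 1 panel, h=1.2000): 0.060241
T(1,0) (trapezoid, 2 panels, h=0.6000): 0.032595
T(2,0) (trapezoid, 4 panels, h=0.3000): 0.023689
T(1,1) = 0.032595 + (0.032595 − 0.060241)/3 = 0.023380
T(2,1) = 0.023689 + (0.023689 − 0.032595)/3 = 0.020720
T(2,2) = 0.020720 + (0.020720 − 0.023380)/15 = 0.020543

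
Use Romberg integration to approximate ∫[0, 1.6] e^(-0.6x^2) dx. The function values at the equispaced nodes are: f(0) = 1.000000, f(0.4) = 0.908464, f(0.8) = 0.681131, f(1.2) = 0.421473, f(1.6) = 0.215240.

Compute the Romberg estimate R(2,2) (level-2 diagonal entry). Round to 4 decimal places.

1.0531

R(0,0) (trapezoid, 1 panel, h=1.6000): 0.972192
R(1,0) (trapezoid, 2 panels, h=0.8000): 1.031001
R(2,0) (trapezoid, 4 panels, h=0.4000): 1.047475
R(1,1) = 1.031001 + (1.031001 − 0.972192)/3 = 1.050604
R(2,1) = 1.047475 + (1.047475 − 1.031001)/3 = 1.052966
R(2,2) = 1.052966 + (1.052966 − 1.050604)/15 = 1.053123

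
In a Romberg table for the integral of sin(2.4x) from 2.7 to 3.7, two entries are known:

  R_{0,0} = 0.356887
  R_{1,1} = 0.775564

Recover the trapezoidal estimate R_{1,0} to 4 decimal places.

From R_{1,1} = (4·R_{1,0} − R_{0,0})/3, solve for R_{1,0}:
4·R_{1,0} = 3·0.775564 + 0.356887 = 2.683579
R_{1,0} = 0.670895

0.6709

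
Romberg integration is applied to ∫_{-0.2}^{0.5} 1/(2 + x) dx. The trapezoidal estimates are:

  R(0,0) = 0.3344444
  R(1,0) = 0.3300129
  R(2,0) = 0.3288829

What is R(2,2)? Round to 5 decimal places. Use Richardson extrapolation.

0.32850

Richardson extrapolation on the trapezoidal column (denominator 4−1=3):
R(1,1) = (4·0.3300129 − 0.3344444) / 3 = 0.3285357
R(2,1) = (4·0.3288829 − 0.3300129) / 3 = 0.3285062
R(2,2) = (16·0.3285062 − 0.3285357) / 15 = 0.3285042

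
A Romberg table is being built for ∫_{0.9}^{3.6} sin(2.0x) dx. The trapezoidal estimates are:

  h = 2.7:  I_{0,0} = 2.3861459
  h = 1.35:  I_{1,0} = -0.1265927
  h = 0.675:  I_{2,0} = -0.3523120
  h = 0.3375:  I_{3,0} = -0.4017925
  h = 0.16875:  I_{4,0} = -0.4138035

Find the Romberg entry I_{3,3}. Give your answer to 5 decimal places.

-0.41808

I_{1,1} = (4·(-0.1265927) − 2.3861459) / 3 = -0.9641722
I_{2,1} = -0.3523120 + (-0.3523120 − (-0.1265927))/3 = -0.4275518
I_{3,1} = (4·(-0.4017925) − (-0.3523120)) / 3 = -0.4182860
I_{2,2} = -0.4275518 + (-0.4275518 − (-0.9641722))/15 = -0.3917771
I_{3,2} = (16·(-0.4182860) − (-0.4275518)) / 15 = -0.4176683
I_{3,3} = (64·(-0.4176683) − (-0.3917771)) / 63 = -0.4180793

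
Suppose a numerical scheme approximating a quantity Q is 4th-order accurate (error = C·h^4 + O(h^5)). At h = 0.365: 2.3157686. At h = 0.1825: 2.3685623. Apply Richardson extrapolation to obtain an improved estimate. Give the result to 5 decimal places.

2.37208

The leading error scales as h^4; refining by a factor of 2 reduces it by 2^4 = 16.
Extrapolated value = (16·A(h/2) − A(h)) / (16 − 1)
= (16·2.3685623 − 2.3157686) / 15
= 35.5812282 / 15 = 2.3720819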